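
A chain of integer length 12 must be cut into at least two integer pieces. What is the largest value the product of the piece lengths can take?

81

Let g[k] be the best product for length k (with at least one cut). For each first piece i, the rest contributes max(k−i, g[k−i]).
g[2] = 1·max(1,0) = 1·1 = 1
g[3] = 1·max(2,1) = 1·2 = 2
g[4] = 2·max(2,1) = 2·2 = 4
g[5] = 2·max(3,2) = 2·3 = 6
g[6] = 3·max(3,2) = 3·3 = 9
g[7] = 2·max(5,6) = 2·6 = 12
g[8] = 2·max(6,9) = 2·9 = 18
g[9] = 3·max(6,9) = 3·9 = 27
g[10] = 2·max(8,18) = 2·18 = 36
g[11] = 2·max(9,27) = 2·27 = 54
g[12] = 3·max(9,27) = 3·27 = 81
One optimal split: 3 + 3 + 3 + 3; product 3·3·3·3 = 81.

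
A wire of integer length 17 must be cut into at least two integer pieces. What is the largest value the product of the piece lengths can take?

Define m[k] = max over 1≤i<k of i · max(k−i, m[k−i]); the inner max lets the remainder stay uncut if that's better.
m[2] = 1×max(1,0) = 1×1 = 1
m[3] = max(1×2, 2×1) = 2
m[4] = max(1×3, 2×2, 3×1) = 4
m[5] = max(1×4, 2×3, 3×2, 4×1) = 6
m[6] = max(1×6, 2×4, 3×3, 4×2, 5×1) = 9
m[7] = max(1×9, 2×6, 3×4, 4×3, 5×2, 6×1) = 12
m[8] = max(1×12, 2×9, 3×6, …, 6×2, 7×1) = 18
m[9] = max(1×18, 2×12, 3×9, …, 7×2, 8×1) = 27
m[10] = max(1×27, 2×18, 3×12, …, 8×2, 9×1) = 36
m[11] = max(1×36, 2×27, 3×18, …, 9×2, 10×1) = 54
m[12] = max(1×54, 2×36, 3×27, …, 10×2, 11×1) = 81
m[13] = max(1×81, 2×54, 3×36, …, 11×2, 12×1) = 108
m[14] = max(1×108, 2×81, 3×54, …, 12×2, 13×1) = 162
m[15] = max(1×162, 2×108, 3×81, …, 13×2, 14×1) = 243
m[16] = max(1×243, 2×162, 3×108, …, 14×2, 15×1) = 324
m[17] = max(1×324, 2×243, 3×162, …, 15×2, 16×1) = 486
One optimal split: 3 + 3 + 3 + 3 + 3 + 2; product 3×3×3×3×3×2 = 486.

486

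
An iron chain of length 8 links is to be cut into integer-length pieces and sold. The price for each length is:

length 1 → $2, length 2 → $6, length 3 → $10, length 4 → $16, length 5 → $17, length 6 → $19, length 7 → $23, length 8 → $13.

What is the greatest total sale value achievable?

32

Consider every possible first cut. R[k] is the best of p[i]+R[k−i] over all sellable i≤k.
R[1] = 2
R[2] = max(2+2, 6+0) = 6
R[3] = max(2+6, 6+2, 10+0) = 10
R[4] = max(2+10, 6+6, 10+2, 16+0) = 16
R[5] = max(2+16, 6+10, 10+6, 16+2, 17+0) = 18
R[6] = max(2+18, 6+16, 10+10, 16+6, 17+2, 19+0) = 22
R[7] = max(2+22, 6+18, 10+16, …, 19+2, 23+0) = 26
R[8] = max(2+26, 6+22, 10+18, …, 23+2, 13+0) = 32
One optimal cutting: 4 + 4 → $16 + $16 = $32.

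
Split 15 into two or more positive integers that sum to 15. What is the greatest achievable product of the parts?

Define f[k] = max over 1≤i<k of i · max(k−i, f[k−i]); the inner max lets the remainder stay uncut if that's better.
f[2] = 1·max(1,0) = 1·1 = 1
f[3] = max(1·2, 2·1) = 2
f[4] = max(1·3, 2·2, 3·1) = 4
f[5] = max(1·4, 2·3, 3·2, 4·1) = 6
f[6] = max(1·6, 2·4, 3·3, 4·2, 5·1) = 9
f[7] = max(1·9, 2·6, 3·4, 4·3, 5·2, 6·1) = 12
f[8] = max(1·12, 2·9, 3·6, …, 6·2, 7·1) = 18
f[9] = max(1·18, 2·12, 3·9, …, 7·2, 8·1) = 27
f[10] = max(1·27, 2·18, 3·12, …, 8·2, 9·1) = 36
f[11] = max(1·36, 2·27, 3·18, …, 9·2, 10·1) = 54
f[12] = max(1·54, 2·36, 3·27, …, 10·2, 11·1) = 81
f[13] = max(1·81, 2·54, 3·36, …, 11·2, 12·1) = 108
f[14] = max(1·108, 2·81, 3·54, …, 12·2, 13·1) = 162
f[15] = max(1·162, 2·108, 3·81, …, 13·2, 14·1) = 243
One optimal split: 3 + 3 + 3 + 3 + 3; product 3·3·3·3·3 = 243.

243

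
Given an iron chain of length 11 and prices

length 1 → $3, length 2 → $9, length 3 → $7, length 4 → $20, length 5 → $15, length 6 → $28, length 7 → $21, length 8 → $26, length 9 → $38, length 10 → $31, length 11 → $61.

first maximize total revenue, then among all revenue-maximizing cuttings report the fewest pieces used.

1

Build r[k] bottom-up: r[k] = max over allowed piece i of (p[i] + r[k−i]).
r[1] = 3
r[2] = 9
r[3] = 12  (first piece 1, then r[2]=9)
r[4] = 20
r[5] = 23  (first piece 1, then r[4]=20)
r[6] = 29  (first piece 2, then r[4]=20)
r[7] = 32  (first piece 1, then r[6]=29)
r[8] = 40  (first piece 4, then r[4]=20)
r[9] = 43  (first piece 1, then r[8]=40)
r[10] = 49  (first piece 2, then r[8]=40)
r[11] = 61
Maximum revenue is $61.
Now minimize piece count subject to staying optimal: for each k, pieces[k] = 1 + min over i with p[i]+r[k−i]=r[k] of pieces[k−i].
pieces[8] = 2
pieces[9] = 3
pieces[10] = 3
pieces[11] = 1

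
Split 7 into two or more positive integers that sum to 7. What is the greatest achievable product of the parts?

12

Fill g[k] for k=2..7: at each k try every first piece i and multiply by the better of (k−i) uncut or g[k−i].
g[2] = 1×max(1,0) = 1×1 = 1
g[3] = 1×max(2,1) = 1×2 = 2
g[4] = 2×max(2,1) = 2×2 = 4
g[5] = 2×max(3,2) = 2×3 = 6
g[6] = 3×max(3,2) = 3×3 = 9
g[7] = 2×max(5,6) = 2×6 = 12
One optimal split: 3 + 2 + 2; product 3×2×2 = 12.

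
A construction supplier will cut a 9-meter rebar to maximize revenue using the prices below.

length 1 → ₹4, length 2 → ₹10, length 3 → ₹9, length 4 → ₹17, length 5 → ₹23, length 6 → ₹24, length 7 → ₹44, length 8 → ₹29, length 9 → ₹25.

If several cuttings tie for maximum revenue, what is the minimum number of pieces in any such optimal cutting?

Let r[k] be the best obtainable value from length k. For each k, try every first piece i and keep the best of price[i] + r[k−i].
r[1] = 4
r[2] = max(4+4, 10+0) = 10
r[3] = max(4+10, 10+4, 9+0) = 14
r[4] = max(4+14, 10+10, 9+4, 17+0) = 20
r[5] = max(4+20, 10+14, 9+10, 17+4, 23+0) = 24
r[6] = max(4+24, 10+20, 9+14, 17+10, 23+4, 24+0) = 30
r[7] = max(4+30, 10+24, 9+20, …, 24+4, 44+0) = 44
r[8] = max(4+44, 10+30, 9+24, …, 44+4, 29+0) = 48
r[9] = max(4+48, 10+44, 9+30, …, 29+4, 25+0) = 54
Maximum revenue is ₹54.
Now minimize piece count subject to staying optimal: for each k, pieces[k] = 1 + min over i with p[i]+r[k−i]=r[k] of pieces[k−i].
pieces[6] = 3
pieces[7] = 1
pieces[8] = 2
pieces[9] = 2

2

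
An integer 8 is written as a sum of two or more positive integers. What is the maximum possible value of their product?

18

Define g[k] = max over 1≤i<k of i · max(k−i, g[k−i]); the inner max lets the remainder stay uncut if that's better.
g[2] = 1×max(1,0) = 1×1 = 1
g[3] = 1×max(2,1) = 1×2 = 2
g[4] = 2×max(2,1) = 2×2 = 4
g[5] = 2×max(3,2) = 2×3 = 6
g[6] = 3×max(3,2) = 3×3 = 9
g[7] = 2×max(5,6) = 2×6 = 12
g[8] = 2×max(6,9) = 2×9 = 18
One optimal split: 3 + 3 + 2; product 3×3×2 = 18.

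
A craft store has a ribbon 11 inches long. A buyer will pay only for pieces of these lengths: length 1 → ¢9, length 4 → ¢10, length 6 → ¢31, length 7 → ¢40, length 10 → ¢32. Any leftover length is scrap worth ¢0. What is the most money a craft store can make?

Consider every possible first cut. f[k] is the best of p[i]+f[k−i] over all sellable i≤k.
f[1] = 9
f[2] = 18  (first piece 1, then f[1]=9)
f[3] = 27  (first piece 1, then f[2]=18)
f[4] = 36  (first piece 1, then f[3]=27)
f[5] = 45  (first piece 1, then f[4]=36)
f[6] = 54  (first piece 1, then f[5]=45)
f[7] = 63  (first piece 1, then f[6]=54)
f[8] = 72  (first piece 1, then f[7]=63)
f[9] = 81  (first piece 1, then f[8]=72)
f[10] = 90  (first piece 1, then f[9]=81)
f[11] = 99  (first piece 1, then f[10]=90)
One optimal cutting: 1 + 1 + 1 + 1 + 1 + 1 + 1 + 1 + 1 + 1 + 1 → ¢99.

99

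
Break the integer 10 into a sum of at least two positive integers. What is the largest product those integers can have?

36

Define prod[k] = max over 1≤i<k of i · max(k−i, prod[k−i]); the inner max lets the remainder stay uncut if that's better.
prod[2] = 1·max(1,0) = 1·1 = 1
prod[3] = 1·max(2,1) = 1·2 = 2
prod[4] = 2·max(2,1) = 2·2 = 4
prod[5] = 2·max(3,2) = 2·3 = 6
prod[6] = 3·max(3,2) = 3·3 = 9
prod[7] = 2·max(5,6) = 2·6 = 12
prod[8] = 2·max(6,9) = 2·9 = 18
prod[9] = 3·max(6,9) = 3·9 = 27
prod[10] = 2·max(8,18) = 2·18 = 36
One optimal split: 3 + 3 + 2 + 2; product 3·3·2·2 = 36.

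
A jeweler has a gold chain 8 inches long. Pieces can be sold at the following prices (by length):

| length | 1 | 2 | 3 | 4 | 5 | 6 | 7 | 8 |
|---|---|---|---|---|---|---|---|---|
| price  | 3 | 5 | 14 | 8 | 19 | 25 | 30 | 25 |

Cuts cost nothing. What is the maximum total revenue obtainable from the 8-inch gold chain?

34

Let best[k] be the best obtainable value from length k. For each k, try every first piece i and keep the best of price[i] + best[k−i].
best[1] = 3
best[2] = 6  (first piece 1, then best[1]=3)
best[3] = 14
best[4] = 17  (first piece 1, then best[3]=14)
best[5] = 20  (first piece 1, then best[4]=17)
best[6] = 28  (first piece 3, then best[3]=14)
best[7] = 31  (first piece 1, then best[6]=28)
best[8] = 34  (first piece 1, then best[7]=31)
One optimal cutting: 3 + 3 + 1 + 1 → $14 + $14 + $3 + $3 = $34.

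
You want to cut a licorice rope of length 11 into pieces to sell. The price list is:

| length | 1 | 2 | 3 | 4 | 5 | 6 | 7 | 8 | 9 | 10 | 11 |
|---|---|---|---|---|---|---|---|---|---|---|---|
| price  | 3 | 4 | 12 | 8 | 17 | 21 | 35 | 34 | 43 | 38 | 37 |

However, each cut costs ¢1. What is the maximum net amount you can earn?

Build v[k] bottom-up: v[k] = max over allowed piece i of (p[i] + v[k−i]) − 1 per cut.
v[1] = 3
v[2] = 5  (first piece 1, then v[1]=3)
v[3] = 12
v[4] = 14  (first piece 1, then v[3]=12)
v[5] = 17
v[6] = 23  (first piece 3, then v[3]=12)
v[7] = 35
v[8] = 37  (first piece 1, then v[7]=35)
v[9] = 43
v[10] = 46  (first piece 3, then v[7]=35)
v[11] = 48  (first piece 1, then v[10]=46)
One optimal plan: pieces 7 + 3 + 1 (2 cuts) → ¢50 − ¢2 = ¢48.

48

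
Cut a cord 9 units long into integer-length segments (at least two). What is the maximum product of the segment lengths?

27

Define m[k] = max over 1≤i<k of i · max(k−i, m[k−i]); the inner max lets the remainder stay uncut if that's better.
m[2] = 1×max(1,0) = 1×1 = 1
m[3] = 1×max(2,1) = 1×2 = 2
m[4] = 2×max(2,1) = 2×2 = 4
m[5] = 2×max(3,2) = 2×3 = 6
m[6] = 3×max(3,2) = 3×3 = 9
m[7] = 2×max(5,6) = 2×6 = 12
m[8] = 2×max(6,9) = 2×9 = 18
m[9] = 3×max(6,9) = 3×9 = 27
One optimal split: 3 + 3 + 3; product 3×3×3 = 27.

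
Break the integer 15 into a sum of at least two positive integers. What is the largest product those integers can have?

Fill f[k] for k=2..15: at each k try every first piece i and multiply by the better of (k−i) uncut or f[k−i].
f[2] = 1×max(1,0) = 1×1 = 1
f[3] = max(1×2, 2×1) = 2
f[4] = max(1×3, 2×2, 3×1) = 4
f[5] = max(1×4, 2×3, 3×2, 4×1) = 6
f[6] = max(1×6, 2×4, 3×3, 4×2, 5×1) = 9
f[7] = max(1×9, 2×6, 3×4, 4×3, 5×2, 6×1) = 12
f[8] = max(1×12, 2×9, 3×6, …, 6×2, 7×1) = 18
f[9] = max(1×18, 2×12, 3×9, …, 7×2, 8×1) = 27
f[10] = max(1×27, 2×18, 3×12, …, 8×2, 9×1) = 36
f[11] = max(1×36, 2×27, 3×18, …, 9×2, 10×1) = 54
f[12] = max(1×54, 2×36, 3×27, …, 10×2, 11×1) = 81
f[13] = max(1×81, 2×54, 3×36, …, 11×2, 12×1) = 108
f[14] = max(1×108, 2×81, 3×54, …, 12×2, 13×1) = 162
f[15] = max(1×162, 2×108, 3×81, …, 13×2, 14×1) = 243
One optimal split: 3 + 3 + 3 + 3 + 3; product 3×3×3×3×3 = 243.

243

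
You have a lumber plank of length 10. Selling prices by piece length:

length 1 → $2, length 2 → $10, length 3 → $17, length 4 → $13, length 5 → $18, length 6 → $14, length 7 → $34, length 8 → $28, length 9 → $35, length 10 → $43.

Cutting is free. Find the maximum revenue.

54

Consider every possible first cut. r[k] is the best of p[i]+r[k−i] over all sellable i≤k.
r[1] = 2
r[2] = max(2+2, 10+0) = 10
r[3] = max(2+10, 10+2, 17+0) = 17
r[4] = max(2+17, 10+10, 17+2, 13+0) = 20
r[5] = max(2+20, 10+17, 17+10, 13+2, 18+0) = 27
r[6] = max(2+27, 10+20, 17+17, 13+10, 18+2, 14+0) = 34
r[7] = max(2+34, 10+27, 17+20, …, 14+2, 34+0) = 37
r[8] = max(2+37, 10+34, 17+27, …, 34+2, 28+0) = 44
r[9] = max(2+44, 10+37, 17+34, …, 28+2, 35+0) = 51
r[10] = max(2+51, 10+44, 17+37, …, 35+2, 43+0) = 54
One optimal cutting: 3 + 3 + 2 + 2 → $17 + $17 + $10 + $10 = $54.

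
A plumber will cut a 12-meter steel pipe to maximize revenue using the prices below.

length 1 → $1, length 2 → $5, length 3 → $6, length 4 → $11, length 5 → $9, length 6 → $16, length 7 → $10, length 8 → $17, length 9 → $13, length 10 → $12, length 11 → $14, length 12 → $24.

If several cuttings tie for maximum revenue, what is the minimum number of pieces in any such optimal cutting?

3

Consider every possible first cut. r[k] is the best of p[i]+r[k−i] over all sellable i≤k.
r[1] = 1
r[2] = max(1+1, 5+0) = 5
r[3] = max(1+5, 5+1, 6+0) = 6
r[4] = max(1+6, 5+5, 6+1, 11+0) = 11
r[5] = max(1+11, 5+6, 6+5, 11+1, 9+0) = 12
r[6] = max(1+12, 5+11, 6+6, 11+5, 9+1, 16+0) = 16
r[7] = max(1+16, 5+12, 6+11, …, 16+1, 10+0) = 17
r[8] = max(1+17, 5+16, 6+12, …, 10+1, 17+0) = 22
r[9] = max(1+22, 5+17, 6+16, …, 17+1, 13+0) = 23
r[10] = max(1+23, 5+22, 6+17, …, 13+1, 12+0) = 27
r[11] = max(1+27, 5+23, 6+22, …, 12+1, 14+0) = 28
r[12] = max(1+28, 5+27, 6+23, …, 14+1, 24+0) = 33
Maximum revenue is $33.
Now minimize piece count subject to staying optimal: for each k, pieces[k] = 1 + min over i with p[i]+r[k−i]=r[k] of pieces[k−i].
pieces[9] = 3
pieces[10] = 2
pieces[11] = 3
pieces[12] = 3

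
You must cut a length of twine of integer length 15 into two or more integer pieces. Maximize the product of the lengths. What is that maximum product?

243

Fill P[k] for k=2..15: at each k try every first piece i and multiply by the better of (k−i) uncut or P[k−i].
P[2] = 1×max(1,0) = 1×1 = 1
P[3] = max(1×2, 2×1) = 2
P[4] = max(1×3, 2×2, 3×1) = 4
P[5] = max(1×4, 2×3, 3×2, 4×1) = 6
P[6] = max(1×6, 2×4, 3×3, 4×2, 5×1) = 9
P[7] = max(1×9, 2×6, 3×4, 4×3, 5×2, 6×1) = 12
P[8] = max(1×12, 2×9, 3×6, …, 6×2, 7×1) = 18
P[9] = max(1×18, 2×12, 3×9, …, 7×2, 8×1) = 27
P[10] = max(1×27, 2×18, 3×12, …, 8×2, 9×1) = 36
P[11] = max(1×36, 2×27, 3×18, …, 9×2, 10×1) = 54
P[12] = max(1×54, 2×36, 3×27, …, 10×2, 11×1) = 81
P[13] = max(1×81, 2×54, 3×36, …, 11×2, 12×1) = 108
P[14] = max(1×108, 2×81, 3×54, …, 12×2, 13×1) = 162
P[15] = max(1×162, 2×108, 3×81, …, 13×2, 14×1) = 243
One optimal split: 3 + 3 + 3 + 3 + 3; product 3×3×3×3×3 = 243.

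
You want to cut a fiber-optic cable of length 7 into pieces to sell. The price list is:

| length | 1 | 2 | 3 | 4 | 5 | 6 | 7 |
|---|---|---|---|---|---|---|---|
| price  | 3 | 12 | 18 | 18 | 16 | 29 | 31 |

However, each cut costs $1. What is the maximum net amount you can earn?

40

Let v[k] be the best obtainable value from length k. For each k, try every first piece i and keep the best of price[i] + v[k−i] minus the 1 cut fee when i<k.
v[1] = 3
v[2] = max(3+3-1, 12+0) = 12
v[3] = max(3+12-1, 12+3-1, 18+0) = 18
v[4] = max(3+18-1, 12+12-1, 18+3-1, 18+0) = 23
v[5] = max(3+23-1, 12+18-1, 18+12-1, 18+3-1, 16+0) = 29
v[6] = max(3+29-1, 12+23-1, 18+18-1, 18+12-1, 16+3-1, 29+0) = 35
v[7] = max(3+35-1, 12+29-1, 18+23-1, …, 29+3-1, 31+0) = 40
One optimal plan: pieces 3 + 2 + 2 (2 cuts) → $42 − $2 = $40.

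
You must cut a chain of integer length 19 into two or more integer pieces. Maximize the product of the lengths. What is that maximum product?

Fill g[k] for k=2..19: at each k try every first piece i and multiply by the better of (k−i) uncut or g[k−i].
g[2] = 1*max(1,0) = 1*1 = 1
g[3] = 1*max(2,1) = 1*2 = 2
g[4] = 2*max(2,1) = 2*2 = 4
g[5] = 2*max(3,2) = 2*3 = 6
g[6] = 3*max(3,2) = 3*3 = 9
g[7] = 2*max(5,6) = 2*6 = 12
g[8] = 2*max(6,9) = 2*9 = 18
g[9] = 3*max(6,9) = 3*9 = 27
g[10] = 2*max(8,18) = 2*18 = 36
g[11] = 2*max(9,27) = 2*27 = 54
g[12] = 3*max(9,27) = 3*27 = 81
g[13] = 2*max(11,54) = 2*54 = 108
g[14] = 2*max(12,81) = 2*81 = 162
g[15] = 3*max(12,81) = 3*81 = 243
g[16] = 2*max(14,162) = 2*162 = 324
g[17] = 2*max(15,243) = 2*243 = 486
g[18] = 3*max(15,243) = 3*243 = 729
g[19] = 2*max(17,486) = 2*486 = 972
One optimal split: 3 + 3 + 3 + 3 + 3 + 2 + 2; product 3*3*3*3*3*2*2 = 972.

972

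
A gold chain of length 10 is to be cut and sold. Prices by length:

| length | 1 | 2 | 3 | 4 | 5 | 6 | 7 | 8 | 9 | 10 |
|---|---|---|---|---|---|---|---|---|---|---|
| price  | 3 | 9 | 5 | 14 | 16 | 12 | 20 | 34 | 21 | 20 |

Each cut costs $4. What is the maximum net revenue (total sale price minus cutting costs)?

Build v[k] bottom-up: v[k] = max over allowed piece i of (p[i] + v[k−i]) − 4 per cut.
v[1] = 3
v[2] = max(3+3-4, 9+0) = 9
v[3] = max(3+9-4, 9+3-4, 5+0) = 8
v[4] = max(3+8-4, 9+9-4, 5+3-4, 14+0) = 14
v[5] = max(3+14-4, 9+8-4, 5+9-4, 14+3-4, 16+0) = 16
v[6] = max(3+16-4, 9+14-4, 5+8-4, 14+9-4, 16+3-4, 12+0) = 19
v[7] = max(3+19-4, 9+16-4, 5+14-4, …, 12+3-4, 20+0) = 21
v[8] = max(3+21-4, 9+19-4, 5+16-4, …, 20+3-4, 34+0) = 34
v[9] = max(3+34-4, 9+21-4, 5+19-4, …, 34+3-4, 21+0) = 33
v[10] = max(3+33-4, 9+34-4, 5+21-4, …, 21+3-4, 20+0) = 39
One optimal plan: pieces 8 + 2 (1 cut) → $43 − $4 = $39.

39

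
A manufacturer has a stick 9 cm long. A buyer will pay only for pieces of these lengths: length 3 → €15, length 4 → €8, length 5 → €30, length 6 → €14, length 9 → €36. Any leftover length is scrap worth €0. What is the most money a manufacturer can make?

45

Consider every possible first cut. f[k] is the best of p[i]+f[k−i] over all sellable i≤k.
f[1] = 0
f[2] = 0
f[3] = 15
f[4] = max(15+0, 8+0) = 15
f[5] = max(15+0, 8+0, 30+0) = 30
f[6] = max(15+15, 8+0, 30+0, 14+0) = 30
f[7] = max(15+15, 8+15, 30+0, 14+0) = 30
f[8] = max(15+30, 8+15, 30+15, 14+0) = 45
f[9] = max(15+30, 8+30, 30+15, 14+15, 36+0) = 45
One optimal cutting: pieces 5 + 3 with 1 cm of scrap → €45.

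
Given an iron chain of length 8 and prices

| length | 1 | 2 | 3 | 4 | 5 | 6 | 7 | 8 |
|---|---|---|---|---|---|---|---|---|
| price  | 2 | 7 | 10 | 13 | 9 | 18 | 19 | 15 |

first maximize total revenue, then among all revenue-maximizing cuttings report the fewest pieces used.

Consider every possible first cut. r[k] is the best of p[i]+r[k−i] over all sellable i≤k.
r[1] = 2
r[2] = max(2+2, 7+0) = 7
r[3] = max(2+7, 7+2, 10+0) = 10
r[4] = max(2+10, 7+7, 10+2, 13+0) = 14
r[5] = max(2+14, 7+10, 10+7, 13+2, 9+0) = 17
r[6] = max(2+17, 7+14, 10+10, 13+7, 9+2, 18+0) = 21
r[7] = max(2+21, 7+17, 10+14, …, 18+2, 19+0) = 24
r[8] = max(2+24, 7+21, 10+17, …, 19+2, 15+0) = 28
Maximum revenue is $28.
Now minimize piece count subject to staying optimal: for each k, pieces[k] = 1 + min over i with p[i]+r[k−i]=r[k] of pieces[k−i].
pieces[5] = 2
pieces[6] = 3
pieces[7] = 3
pieces[8] = 4

4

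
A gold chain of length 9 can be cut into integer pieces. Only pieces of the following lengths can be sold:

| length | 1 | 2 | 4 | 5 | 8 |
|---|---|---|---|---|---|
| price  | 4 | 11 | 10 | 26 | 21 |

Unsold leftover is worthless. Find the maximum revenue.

48

Consider every possible first cut. f[k] is the best of p[i]+f[k−i] over all sellable i≤k.
f[1] = 4
f[2] = 11
f[3] = 15  (first piece 1, then f[2]=11)
f[4] = 22  (first piece 2, then f[2]=11)
f[5] = 26  (first piece 1, then f[4]=22)
f[6] = 33  (first piece 2, then f[4]=22)
f[7] = 37  (first piece 1, then f[6]=33)
f[8] = 44  (first piece 2, then f[6]=33)
f[9] = 48  (first piece 1, then f[8]=44)
One optimal cutting: 2 + 2 + 2 + 2 + 1 → $48.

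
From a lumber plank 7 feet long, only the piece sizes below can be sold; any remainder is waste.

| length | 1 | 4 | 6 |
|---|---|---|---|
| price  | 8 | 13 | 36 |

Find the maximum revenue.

56

Let r[k] be the best obtainable value from length k. For each k, try every first piece i and keep the best of price[i] + r[k−i].
r[1] = 8
r[2] = 16  (first piece 1, then r[1]=8)
r[3] = 24  (first piece 1, then r[2]=16)
r[4] = 32  (first piece 1, then r[3]=24)
r[5] = 40  (first piece 1, then r[4]=32)
r[6] = 48  (first piece 1, then r[5]=40)
r[7] = 56  (first piece 1, then r[6]=48)
One optimal cutting: 1 + 1 + 1 + 1 + 1 + 1 + 1 → $56.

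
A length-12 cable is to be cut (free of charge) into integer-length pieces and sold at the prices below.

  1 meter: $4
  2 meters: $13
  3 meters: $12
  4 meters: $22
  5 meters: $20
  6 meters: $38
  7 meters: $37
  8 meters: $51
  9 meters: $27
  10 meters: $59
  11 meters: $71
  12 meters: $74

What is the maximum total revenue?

78

Let v[k] be the best obtainable value from length k. For each k, try every first piece i and keep the best of price[i] + v[k−i].
v[1] = 4
v[2] = 13
v[3] = 17  (first piece 1, then v[2]=13)
v[4] = 26  (first piece 2, then v[2]=13)
v[5] = 30  (first piece 1, then v[4]=26)
v[6] = 39  (first piece 2, then v[4]=26)
v[7] = 43  (first piece 1, then v[6]=39)
v[8] = 52  (first piece 2, then v[6]=39)
v[9] = 56  (first piece 1, then v[8]=52)
v[10] = 65  (first piece 2, then v[8]=52)
v[11] = 71
v[12] = 78  (first piece 2, then v[10]=65)
One optimal cutting: 2 + 2 + 2 + 2 + 2 + 2 → $13 + $13 + $13 + $13 + $13 + $13 = $78.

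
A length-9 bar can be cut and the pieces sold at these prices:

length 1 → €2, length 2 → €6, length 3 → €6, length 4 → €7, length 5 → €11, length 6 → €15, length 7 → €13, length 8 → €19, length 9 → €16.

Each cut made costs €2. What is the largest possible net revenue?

19

Let r[k] be the best obtainable value from length k. For each k, try every first piece i and keep the best of price[i] + r[k−i] minus the 2 cut fee when i<k.
r[1] = 2
r[2] = 6
r[3] = 6  (first piece 1, then r[2]=6)
r[4] = 10  (first piece 2, then r[2]=6)
r[5] = 11
r[6] = 15
r[7] = 15  (first piece 1, then r[6]=15)
r[8] = 19  (first piece 2, then r[6]=15)
r[9] = 19  (first piece 1, then r[8]=19)
One optimal plan: pieces 6 + 2 + 1 (2 cuts) → €23 − €4 = €19.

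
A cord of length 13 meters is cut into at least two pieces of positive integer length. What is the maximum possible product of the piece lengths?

108

Define m[k] = max over 1≤i<k of i · max(k−i, m[k−i]); the inner max lets the remainder stay uncut if that's better.
Small cases: m[2]=1, m[3]=2, m[4]=4, m[5]=6.
m[6] = 3*max(3,2) = 3*3 = 9
m[7] = 2*max(5,6) = 2*6 = 12
m[8] = 2*max(6,9) = 2*9 = 18
m[9] = 3*max(6,9) = 3*9 = 27
m[10] = 2*max(8,18) = 2*18 = 36
m[11] = 2*max(9,27) = 2*27 = 54
m[12] = 3*max(9,27) = 3*27 = 81
m[13] = 2*max(11,54) = 2*54 = 108
One optimal split: 3 + 3 + 3 + 2 + 2; product 3*3*3*2*2 = 108.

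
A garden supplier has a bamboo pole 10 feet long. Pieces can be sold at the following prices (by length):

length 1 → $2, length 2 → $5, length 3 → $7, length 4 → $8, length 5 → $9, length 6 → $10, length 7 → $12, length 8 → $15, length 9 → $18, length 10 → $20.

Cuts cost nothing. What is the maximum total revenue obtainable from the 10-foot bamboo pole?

25

Consider every possible first cut. v[k] is the best of p[i]+v[k−i] over all sellable i≤k.
v[1] = 2
v[2] = max(2+2, 5+0) = 5
v[3] = max(2+5, 5+2, 7+0) = 7
v[4] = max(2+7, 5+5, 7+2, 8+0) = 10
v[5] = max(2+10, 5+7, 7+5, 8+2, 9+0) = 12
v[6] = max(2+12, 5+10, 7+7, 8+5, 9+2, 10+0) = 15
v[7] = max(2+15, 5+12, 7+10, …, 10+2, 12+0) = 17
v[8] = max(2+17, 5+15, 7+12, …, 12+2, 15+0) = 20
v[9] = max(2+20, 5+17, 7+15, …, 15+2, 18+0) = 22
v[10] = max(2+22, 5+20, 7+17, …, 18+2, 20+0) = 25
One optimal cutting: 2 + 2 + 2 + 2 + 2 → $5 + $5 + $5 + $5 + $5 = $25.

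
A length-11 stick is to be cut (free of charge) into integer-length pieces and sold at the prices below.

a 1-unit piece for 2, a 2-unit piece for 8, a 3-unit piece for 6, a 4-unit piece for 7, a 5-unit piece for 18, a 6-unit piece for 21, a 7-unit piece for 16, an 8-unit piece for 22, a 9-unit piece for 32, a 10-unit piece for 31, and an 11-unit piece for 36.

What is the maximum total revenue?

Let v[k] be the best obtainable value from length k. For each k, try every first piece i and keep the best of price[i] + v[k−i].
v[1] = 2
v[2] = 8
v[3] = 10  (first piece 1, then v[2]=8)
v[4] = 16  (first piece 2, then v[2]=8)
v[5] = 18  (first piece 1, then v[4]=16)
v[6] = 24  (first piece 2, then v[4]=16)
v[7] = 26  (first piece 1, then v[6]=24)
v[8] = 32  (first piece 2, then v[6]=24)
v[9] = 34  (first piece 1, then v[8]=32)
v[10] = 40  (first piece 2, then v[8]=32)
v[11] = 42  (first piece 1, then v[10]=40)
One optimal cutting: 2 + 2 + 2 + 2 + 2 + 1 → 8 + 8 + 8 + 8 + 8 + 2 = 42.

42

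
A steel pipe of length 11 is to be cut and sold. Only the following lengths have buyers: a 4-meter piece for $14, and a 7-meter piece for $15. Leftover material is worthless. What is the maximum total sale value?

29

Consider every possible first cut. best[k] is the best of p[i]+best[k−i] over all sellable i≤k.
best[1] = 0
best[2] = 0
best[3] = 0
best[4] = 14
best[5] = 14
best[6] = 14
best[7] = max(14+0, 15+0) = 15
best[8] = max(14+14, 15+0) = 28
best[9] = max(14+14, 15+0) = 28
best[10] = max(14+14, 15+0) = 28
best[11] = max(14+15, 15+14) = 29
One optimal cutting: 7 + 4 → $29.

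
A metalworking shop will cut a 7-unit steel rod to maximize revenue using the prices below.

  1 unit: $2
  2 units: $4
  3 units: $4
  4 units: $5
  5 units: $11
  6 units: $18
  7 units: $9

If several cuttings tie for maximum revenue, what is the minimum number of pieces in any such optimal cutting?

Consider every possible first cut. r[k] is the best of p[i]+r[k−i] over all sellable i≤k.
r[1] = 2
r[2] = max(2+2, 4+0) = 4
r[3] = max(2+4, 4+2, 4+0) = 6
r[4] = max(2+6, 4+4, 4+2, 5+0) = 8
r[5] = max(2+8, 4+6, 4+4, 5+2, 11+0) = 11
r[6] = max(2+11, 4+8, 4+6, 5+4, 11+2, 18+0) = 18
r[7] = max(2+18, 4+11, 4+8, …, 18+2, 9+0) = 20
Maximum revenue is $20.
Now minimize piece count subject to staying optimal: for each k, pieces[k] = 1 + min over i with p[i]+r[k−i]=r[k] of pieces[k−i].
pieces[4] = 2
pieces[5] = 1
pieces[6] = 1
pieces[7] = 2

2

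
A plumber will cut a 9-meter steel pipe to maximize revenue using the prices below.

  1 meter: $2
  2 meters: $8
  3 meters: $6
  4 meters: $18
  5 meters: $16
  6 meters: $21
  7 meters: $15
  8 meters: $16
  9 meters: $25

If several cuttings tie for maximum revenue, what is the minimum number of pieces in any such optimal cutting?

Let r[k] be the best obtainable value from length k. For each k, try every first piece i and keep the best of price[i] + r[k−i].
r[1] = 2
r[2] = 8
r[3] = 10  (first piece 1, then r[2]=8)
r[4] = 18
r[5] = 20  (first piece 1, then r[4]=18)
r[6] = 26  (first piece 2, then r[4]=18)
r[7] = 28  (first piece 1, then r[6]=26)
r[8] = 36  (first piece 4, then r[4]=18)
r[9] = 38  (first piece 1, then r[8]=36)
Maximum revenue is $38.
Now minimize piece count subject to staying optimal: for each k, pieces[k] = 1 + min over i with p[i]+r[k−i]=r[k] of pieces[k−i].
pieces[6] = 2
pieces[7] = 3
pieces[8] = 2
pieces[9] = 3

3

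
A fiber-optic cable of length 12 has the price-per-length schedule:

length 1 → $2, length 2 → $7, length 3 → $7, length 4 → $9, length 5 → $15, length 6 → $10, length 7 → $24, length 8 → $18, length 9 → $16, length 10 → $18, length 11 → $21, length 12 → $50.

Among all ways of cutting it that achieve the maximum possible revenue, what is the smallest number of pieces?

Consider every possible first cut. r[k] is the best of p[i]+r[k−i] over all sellable i≤k.
r[1] = 2
r[2] = 7
r[3] = 9  (first piece 1, then r[2]=7)
r[4] = 14  (first piece 2, then r[2]=7)
r[5] = 16  (first piece 1, then r[4]=14)
r[6] = 21  (first piece 2, then r[4]=14)
r[7] = 24
r[8] = 28  (first piece 2, then r[6]=21)
r[9] = 31  (first piece 2, then r[7]=24)
r[10] = 35  (first piece 2, then r[8]=28)
r[11] = 38  (first piece 2, then r[9]=31)
r[12] = 50
Maximum revenue is $50.
Now minimize piece count subject to staying optimal: for each k, pieces[k] = 1 + min over i with p[i]+r[k−i]=r[k] of pieces[k−i].
pieces[9] = 2
pieces[10] = 5
pieces[11] = 3
pieces[12] = 1

1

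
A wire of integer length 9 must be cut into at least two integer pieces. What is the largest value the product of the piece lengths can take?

Fill g[k] for k=2..9: at each k try every first piece i and multiply by the better of (k−i) uncut or g[k−i].
g[2] = 1*max(1,0) = 1*1 = 1
g[3] = max(1*2, 2*1) = 2
g[4] = max(1*3, 2*2, 3*1) = 4
g[5] = max(1*4, 2*3, 3*2, 4*1) = 6
g[6] = max(1*6, 2*4, 3*3, 4*2, 5*1) = 9
g[7] = max(1*9, 2*6, 3*4, 4*3, 5*2, 6*1) = 12
g[8] = max(1*12, 2*9, 3*6, …, 6*2, 7*1) = 18
g[9] = max(1*18, 2*12, 3*9, …, 7*2, 8*1) = 27
One optimal split: 3 + 3 + 3; product 3*3*3 = 27.

27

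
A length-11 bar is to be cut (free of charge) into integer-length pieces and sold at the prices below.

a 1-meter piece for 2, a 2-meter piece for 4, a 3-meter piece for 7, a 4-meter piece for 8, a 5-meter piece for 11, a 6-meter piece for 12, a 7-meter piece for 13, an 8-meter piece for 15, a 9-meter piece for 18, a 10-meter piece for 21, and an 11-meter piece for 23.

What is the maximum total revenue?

25

Build R[k] bottom-up: R[k] = max over allowed piece i of (p[i] + R[k−i]).
R[1] = 2
R[2] = 4  (first piece 1, then R[1]=2)
R[3] = 7
R[4] = 9  (first piece 1, then R[3]=7)
R[5] = 11  (first piece 1, then R[4]=9)
R[6] = 14  (first piece 3, then R[3]=7)
R[7] = 16  (first piece 1, then R[6]=14)
R[8] = 18  (first piece 1, then R[7]=16)
R[9] = 21  (first piece 3, then R[6]=14)
R[10] = 23  (first piece 1, then R[9]=21)
R[11] = 25  (first piece 1, then R[10]=23)
One optimal cutting: 3 + 3 + 3 + 1 + 1 → 7 + 7 + 7 + 2 + 2 = 25.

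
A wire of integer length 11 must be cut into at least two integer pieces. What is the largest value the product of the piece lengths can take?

54

Fill P[k] for k=2..11: at each k try every first piece i and multiply by the better of (k−i) uncut or P[k−i].
P[2] = 1·max(1,0) = 1·1 = 1
P[3] = max(1·2, 2·1) = 2
P[4] = max(1·3, 2·2, 3·1) = 4
P[5] = max(1·4, 2·3, 3·2, 4·1) = 6
P[6] = max(1·6, 2·4, 3·3, 4·2, 5·1) = 9
P[7] = max(1·9, 2·6, 3·4, 4·3, 5·2, 6·1) = 12
P[8] = max(1·12, 2·9, 3·6, …, 6·2, 7·1) = 18
P[9] = max(1·18, 2·12, 3·9, …, 7·2, 8·1) = 27
P[10] = max(1·27, 2·18, 3·12, …, 8·2, 9·1) = 36
P[11] = max(1·36, 2·27, 3·18, …, 9·2, 10·1) = 54
One optimal split: 3 + 3 + 3 + 2; product 3·3·3·2 = 54.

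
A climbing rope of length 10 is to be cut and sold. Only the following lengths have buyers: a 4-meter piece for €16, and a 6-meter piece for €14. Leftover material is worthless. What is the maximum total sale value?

Build f[k] bottom-up: f[k] = max over allowed piece i of (p[i] + f[k−i]).
f[1] = 0
f[2] = 0
f[3] = 0
f[4] = 16
f[5] = 16
f[6] = max(16+0, 14+0) = 16
f[7] = max(16+0, 14+0) = 16
f[8] = max(16+16, 14+0) = 32
f[9] = max(16+16, 14+0) = 32
f[10] = max(16+16, 14+16) = 32
One optimal cutting: pieces 4 + 4 with 2 meters of scrap → €32.

32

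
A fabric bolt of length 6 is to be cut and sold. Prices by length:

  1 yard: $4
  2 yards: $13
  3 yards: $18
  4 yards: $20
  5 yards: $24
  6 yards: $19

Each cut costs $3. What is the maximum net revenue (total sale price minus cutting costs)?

Consider every possible first cut. net[k] is the best of p[i]+net[k−i] over all sellable i≤k, charging 3 whenever i<k.
net[1] = 4
net[2] = 13
net[3] = 18
net[4] = 23  (first piece 2, then net[2]=13)
net[5] = 28  (first piece 2, then net[3]=18)
net[6] = 33  (first piece 2, then net[4]=23)
One optimal plan: pieces 2 + 2 + 2 (2 cuts) → $39 − $6 = $33.

33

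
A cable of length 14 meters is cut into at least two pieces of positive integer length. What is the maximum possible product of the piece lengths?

Fill prod[k] for k=2..14: at each k try every first piece i and multiply by the better of (k−i) uncut or prod[k−i].
prod[2] = 1·max(1,0) = 1·1 = 1
prod[3] = max(1·2, 2·1) = 2
prod[4] = max(1·3, 2·2, 3·1) = 4
prod[5] = max(1·4, 2·3, 3·2, 4·1) = 6
prod[6] = max(1·6, 2·4, 3·3, 4·2, 5·1) = 9
prod[7] = max(1·9, 2·6, 3·4, 4·3, 5·2, 6·1) = 12
prod[8] = max(1·12, 2·9, 3·6, …, 6·2, 7·1) = 18
prod[9] = max(1·18, 2·12, 3·9, …, 7·2, 8·1) = 27
prod[10] = max(1·27, 2·18, 3·12, …, 8·2, 9·1) = 36
prod[11] = max(1·36, 2·27, 3·18, …, 9·2, 10·1) = 54
prod[12] = max(1·54, 2·36, 3·27, …, 10·2, 11·1) = 81
prod[13] = max(1·81, 2·54, 3·36, …, 11·2, 12·1) = 108
prod[14] = max(1·108, 2·81, 3·54, …, 12·2, 13·1) = 162
One optimal split: 3 + 3 + 3 + 3 + 2; product 3·3·3·3·2 = 162.

162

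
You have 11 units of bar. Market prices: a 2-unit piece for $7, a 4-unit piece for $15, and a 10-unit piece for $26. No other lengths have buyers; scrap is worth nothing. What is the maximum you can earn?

37

Consider every possible first cut. f[k] is the best of p[i]+f[k−i] over all sellable i≤k.
f[1] = 0
f[2] = 7
f[3] = 7
f[4] = 15
f[5] = 15
f[6] = 22  (first piece 2, then f[4]=15)
f[7] = 22
f[8] = 30  (first piece 4, then f[4]=15)
f[9] = 30
f[10] = 37  (first piece 2, then f[8]=30)
f[11] = 37
One optimal cutting: pieces 4 + 4 + 2 with 1 unit of scrap → $37.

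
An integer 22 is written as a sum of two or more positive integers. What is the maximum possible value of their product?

Fill m[k] for k=2..22: at each k try every first piece i and multiply by the better of (k−i) uncut or m[k−i].
m[2] = 1×max(1,0) = 1×1 = 1
m[3] = max(1×2, 2×1) = 2
m[4] = max(1×3, 2×2, 3×1) = 4
m[5] = max(1×4, 2×3, 3×2, 4×1) = 6
m[6] = max(1×6, 2×4, 3×3, 4×2, 5×1) = 9
m[7] = max(1×9, 2×6, 3×4, 4×3, 5×2, 6×1) = 12
m[8] = max(1×12, 2×9, 3×6, …, 6×2, 7×1) = 18
m[9] = max(1×18, 2×12, 3×9, …, 7×2, 8×1) = 27
m[10] = max(1×27, 2×18, 3×12, …, 8×2, 9×1) = 36
m[11] = max(1×36, 2×27, 3×18, …, 9×2, 10×1) = 54
m[12] = max(1×54, 2×36, 3×27, …, 10×2, 11×1) = 81
m[13] = max(1×81, 2×54, 3×36, …, 11×2, 12×1) = 108
m[14] = max(1×108, 2×81, 3×54, …, 12×2, 13×1) = 162
m[15] = max(1×162, 2×108, 3×81, …, 13×2, 14×1) = 243
m[16] = max(1×243, 2×162, 3×108, …, 14×2, 15×1) = 324
m[17] = max(1×324, 2×243, 3×162, …, 15×2, 16×1) = 486
m[18] = max(1×486, 2×324, 3×243, …, 16×2, 17×1) = 729
m[19] = max(1×729, 2×486, 3×324, …, 17×2, 18×1) = 972
m[20] = max(1×972, 2×729, 3×486, …, 18×2, 19×1) = 1458
m[21] = max(1×1458, 2×972, 3×729, …, 19×2, 20×1) = 2187
m[22] = max(1×2187, 2×1458, 3×972, …, 20×2, 21×1) = 2916
One optimal split: 3 + 3 + 3 + 3 + 3 + 3 + 2 + 2; product 3×3×3×3×3×3×2×2 = 2916.

2916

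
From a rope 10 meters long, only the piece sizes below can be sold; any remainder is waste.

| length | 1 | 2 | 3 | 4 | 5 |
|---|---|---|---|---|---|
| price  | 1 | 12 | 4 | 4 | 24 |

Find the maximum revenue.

60

Let r[k] be the best obtainable value from length k. For each k, try every first piece i and keep the best of price[i] + r[k−i].
r[1] = 1
r[2] = 12
r[3] = 13  (first piece 1, then r[2]=12)
r[4] = 24  (first piece 2, then r[2]=12)
r[5] = 25  (first piece 1, then r[4]=24)
r[6] = 36  (first piece 2, then r[4]=24)
r[7] = 37  (first piece 1, then r[6]=36)
r[8] = 48  (first piece 2, then r[6]=36)
r[9] = 49  (first piece 1, then r[8]=48)
r[10] = 60  (first piece 2, then r[8]=48)
One optimal cutting: 2 + 2 + 2 + 2 + 2 → $60.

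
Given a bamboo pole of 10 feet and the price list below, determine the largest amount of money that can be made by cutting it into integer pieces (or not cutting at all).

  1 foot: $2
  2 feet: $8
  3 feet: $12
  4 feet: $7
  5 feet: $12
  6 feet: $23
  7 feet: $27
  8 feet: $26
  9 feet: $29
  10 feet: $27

40

Let best[k] be the best obtainable value from length k. For each k, try every first piece i and keep the best of price[i] + best[k−i].
best[1] = 2
best[2] = max(2+2, 8+0) = 8
best[3] = max(2+8, 8+2, 12+0) = 12
best[4] = max(2+12, 8+8, 12+2, 7+0) = 16
best[5] = max(2+16, 8+12, 12+8, 7+2, 12+0) = 20
best[6] = max(2+20, 8+16, 12+12, 7+8, 12+2, 23+0) = 24
best[7] = max(2+24, 8+20, 12+16, …, 23+2, 27+0) = 28
best[8] = max(2+28, 8+24, 12+20, …, 27+2, 26+0) = 32
best[9] = max(2+32, 8+28, 12+24, …, 26+2, 29+0) = 36
best[10] = max(2+36, 8+32, 12+28, …, 29+2, 27+0) = 40
One optimal cutting: 2 + 2 + 2 + 2 + 2 → $8 + $8 + $8 + $8 + $8 = $40.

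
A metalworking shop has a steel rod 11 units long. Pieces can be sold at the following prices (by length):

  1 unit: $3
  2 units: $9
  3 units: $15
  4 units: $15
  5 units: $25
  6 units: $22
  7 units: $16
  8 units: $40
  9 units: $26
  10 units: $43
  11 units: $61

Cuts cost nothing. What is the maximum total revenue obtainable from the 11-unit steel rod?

Build R[k] bottom-up: R[k] = max over allowed piece i of (p[i] + R[k−i]).
R[1] = 3
R[2] = 9
R[3] = 15
R[4] = 18  (first piece 1, then R[3]=15)
R[5] = 25
R[6] = 30  (first piece 3, then R[3]=15)
R[7] = 34  (first piece 2, then R[5]=25)
R[8] = 40  (first piece 3, then R[5]=25)
R[9] = 45  (first piece 3, then R[6]=30)
R[10] = 50  (first piece 5, then R[5]=25)
R[11] = 61
Best is to sell the whole 11-unit piece uncut for $61.

61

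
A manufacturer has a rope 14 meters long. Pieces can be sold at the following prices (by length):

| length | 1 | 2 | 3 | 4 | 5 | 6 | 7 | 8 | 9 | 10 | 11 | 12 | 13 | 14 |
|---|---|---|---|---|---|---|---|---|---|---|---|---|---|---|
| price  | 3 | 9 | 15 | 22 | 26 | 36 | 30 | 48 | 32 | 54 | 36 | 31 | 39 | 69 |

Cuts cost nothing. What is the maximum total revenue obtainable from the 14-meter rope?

Let v[k] be the best obtainable value from length k. For each k, try every first piece i and keep the best of price[i] + v[k−i].
v[1] = 3
v[2] = max(3+3, 9+0) = 9
v[3] = max(3+9, 9+3, 15+0) = 15
v[4] = max(3+15, 9+9, 15+3, 22+0) = 22
v[5] = max(3+22, 9+15, 15+9, 22+3, 26+0) = 26
v[6] = max(3+26, 9+22, 15+15, 22+9, 26+3, 36+0) = 36
v[7] = max(3+36, 9+26, 15+22, …, 36+3, 30+0) = 39
v[8] = max(3+39, 9+36, 15+26, …, 30+3, 48+0) = 48
v[9] = max(3+48, 9+39, 15+36, …, 48+3, 32+0) = 51
v[10] = max(3+51, 9+48, 15+39, …, 32+3, 54+0) = 58
v[11] = max(3+58, 9+51, 15+48, …, 54+3, 36+0) = 63
v[12] = max(3+63, 9+58, 15+51, …, 36+3, 31+0) = 72
v[13] = max(3+72, 9+63, 15+58, …, 31+3, 39+0) = 75
v[14] = max(3+75, 9+72, 15+63, …, 39+3, 69+0) = 84
One optimal cutting: 8 + 6 → €48 + €36 = €84.

84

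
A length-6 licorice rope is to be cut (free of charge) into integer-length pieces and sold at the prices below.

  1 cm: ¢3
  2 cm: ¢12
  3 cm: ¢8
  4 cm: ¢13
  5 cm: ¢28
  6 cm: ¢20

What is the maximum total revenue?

36

Build best[k] bottom-up: best[k] = max over allowed piece i of (p[i] + best[k−i]).
best[1] = 3
best[2] = 12
best[3] = 15  (first piece 1, then best[2]=12)
best[4] = 24  (first piece 2, then best[2]=12)
best[5] = 28
best[6] = 36  (first piece 2, then best[4]=24)
One optimal cutting: 2 + 2 + 2 → ¢12 + ¢12 + ¢12 = ¢36.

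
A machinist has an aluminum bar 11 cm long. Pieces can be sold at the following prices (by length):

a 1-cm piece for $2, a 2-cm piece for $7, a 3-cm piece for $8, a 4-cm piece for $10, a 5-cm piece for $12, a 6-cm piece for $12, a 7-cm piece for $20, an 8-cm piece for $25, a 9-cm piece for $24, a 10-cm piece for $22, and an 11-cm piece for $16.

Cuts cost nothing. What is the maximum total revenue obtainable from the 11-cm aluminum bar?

37

Consider every possible first cut. best[k] is the best of p[i]+best[k−i] over all sellable i≤k.
best[1] = 2
best[2] = 7
best[3] = 9  (first piece 1, then best[2]=7)
best[4] = 14  (first piece 2, then best[2]=7)
best[5] = 16  (first piece 1, then best[4]=14)
best[6] = 21  (first piece 2, then best[4]=14)
best[7] = 23  (first piece 1, then best[6]=21)
best[8] = 28  (first piece 2, then best[6]=21)
best[9] = 30  (first piece 1, then best[8]=28)
best[10] = 35  (first piece 2, then best[8]=28)
best[11] = 37  (first piece 1, then best[10]=35)
One optimal cutting: 2 + 2 + 2 + 2 + 2 + 1 → $7 + $7 + $7 + $7 + $7 + $2 = $37.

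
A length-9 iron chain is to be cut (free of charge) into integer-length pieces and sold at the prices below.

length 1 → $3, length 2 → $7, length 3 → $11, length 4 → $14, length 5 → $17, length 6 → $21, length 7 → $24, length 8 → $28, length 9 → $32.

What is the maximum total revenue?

Let r[k] be the best obtainable value from length k. For each k, try every first piece i and keep the best of price[i] + r[k−i].
r[1] = 3
r[2] = 7
r[3] = 11
r[4] = 14  (first piece 1, then r[3]=11)
r[5] = 18  (first piece 2, then r[3]=11)
r[6] = 22  (first piece 3, then r[3]=11)
r[7] = 25  (first piece 1, then r[6]=22)
r[8] = 29  (first piece 2, then r[6]=22)
r[9] = 33  (first piece 3, then r[6]=22)
One optimal cutting: 3 + 3 + 3 → $11 + $11 + $11 = $33.

33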